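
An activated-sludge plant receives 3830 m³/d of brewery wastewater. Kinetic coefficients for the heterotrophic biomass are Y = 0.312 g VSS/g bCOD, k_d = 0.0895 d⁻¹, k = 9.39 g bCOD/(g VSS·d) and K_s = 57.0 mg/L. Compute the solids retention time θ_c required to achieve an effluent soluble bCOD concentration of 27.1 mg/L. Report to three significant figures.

θ_c ≈ 1.17 d

At the target effluent, Y k S/(K_s+S) = 0.312×9.39×27.1/84.10 = 0.9440 d⁻¹.
1/θ_c = 0.9440 − 0.0895 = 0.8545 d⁻¹, so θ_c = 1.170 d.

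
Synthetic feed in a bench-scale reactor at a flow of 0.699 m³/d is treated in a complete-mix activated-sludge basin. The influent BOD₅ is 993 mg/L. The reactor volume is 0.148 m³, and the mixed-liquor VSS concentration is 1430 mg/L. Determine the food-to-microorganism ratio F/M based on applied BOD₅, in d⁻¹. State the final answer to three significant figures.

F/M = applied load / biomass = Q·S₀/(V·X) = 0.699 × 993 / (0.1480 × 1430) = 3.280 d⁻¹.

F/M ≈ 3.28 d⁻¹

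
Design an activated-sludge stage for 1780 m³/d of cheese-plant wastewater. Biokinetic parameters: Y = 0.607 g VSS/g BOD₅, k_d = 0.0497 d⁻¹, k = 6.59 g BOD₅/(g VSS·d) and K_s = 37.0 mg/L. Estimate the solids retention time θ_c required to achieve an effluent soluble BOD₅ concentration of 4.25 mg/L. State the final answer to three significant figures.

θ_c ≈ 2.76 d

At the target effluent, Y k S/(K_s+S) = 0.607×6.59×4.25/41.25 = 0.4121 d⁻¹.
Then 1/θ_c = μ − k_d = 0.4121 − 0.0497 = 0.3624 d⁻¹, giving θ_c = 2.759 d.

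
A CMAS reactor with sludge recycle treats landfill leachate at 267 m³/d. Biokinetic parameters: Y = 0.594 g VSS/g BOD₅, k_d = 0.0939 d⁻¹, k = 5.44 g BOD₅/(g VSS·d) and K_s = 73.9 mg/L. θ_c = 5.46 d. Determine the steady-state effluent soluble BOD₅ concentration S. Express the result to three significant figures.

Effluent substrate depends only on kinetics and SRT: S = K_s(1 + k_d θ_c) / [θ_c(Yk − k_d) − 1] = 73.9 × (1 + 0.0939 × 5.46) / [5.46 × (0.594 × 5.44 − 0.0939) − 1] = 111.8 / 16.13 = 6.930 mg/L.

S ≈ 6.93 mg/L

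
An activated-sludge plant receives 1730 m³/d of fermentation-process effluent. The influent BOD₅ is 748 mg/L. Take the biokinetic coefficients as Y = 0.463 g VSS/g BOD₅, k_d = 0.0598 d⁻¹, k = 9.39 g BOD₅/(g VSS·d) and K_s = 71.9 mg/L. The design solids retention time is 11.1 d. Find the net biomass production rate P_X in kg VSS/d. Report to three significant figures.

Effluent substrate depends only on kinetics and SRT: S = K_s(1 + k_d θ_c) / [θ_c(Yk − k_d) − 1] = 71.9 × (1 + 0.0598 × 11.1) / [11.1 × (0.463 × 9.39 − 0.0598) − 1] = 119.6 / 46.59 = 2.567 mg/L.
Y_obs = Y / (1 + k_d θ_c) = 0.463 / (1 + 0.0598 × 11.1) = 0.463 / 1.664 = 0.2783.
Q·(S₀ − S) = 1730 × (748 − 2.57) × 10⁻³ = 1290 kg/d removed.
Net biomass production P_X = Y_obs × Q·(S₀ − S) = 0.2783 × 1290 = 358.9 kg VSS/d.

P_X ≈ 359 kg VSS/d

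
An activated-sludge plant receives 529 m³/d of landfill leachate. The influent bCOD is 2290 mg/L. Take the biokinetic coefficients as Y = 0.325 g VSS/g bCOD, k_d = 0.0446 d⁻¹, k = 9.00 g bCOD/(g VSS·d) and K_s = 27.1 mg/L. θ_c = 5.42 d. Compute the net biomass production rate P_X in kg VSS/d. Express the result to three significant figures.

P_X ≈ 317 kg VSS/d

From the Monod/SRT balance for a CMAS, S = K_s·(1+k_d θ_c)/[θ_c·(Y k − k_d) − 1] = 27.1 × (1 + 0.0446 × 5.42) / [5.42 × (0.325 × 9.00 − 0.0446) − 1] = 33.65 / 14.61 = 2.303 mg/L.
Y_obs = Y / (1 + k_d θ_c) = 0.325 / (1 + 0.0446 × 5.42) = 0.325 / 1.242 = 0.2617.
Substrate removed = Q·(S₀ − S) = 529 m³/d × (2290 − 2.30) g/m³ = 1.21×10^6 g/d = 1210 kg/d.
Biomass produced: P_X = Y_obs·Q·ΔS = 0.2617 × 1210 ≈ 316.7 kg VSS/d.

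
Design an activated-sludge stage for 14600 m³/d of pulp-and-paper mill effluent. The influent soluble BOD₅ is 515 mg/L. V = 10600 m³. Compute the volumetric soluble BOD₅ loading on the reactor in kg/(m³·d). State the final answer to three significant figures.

Applied soluble BOD₅ load per unit volume = Q·S₀/V = (14600 × 515/1000)/10600 = 0.7093 kg soluble BOD₅·m⁻³·d⁻¹.

L_v ≈ 0.709 kg soluble BOD₅/(m³·d)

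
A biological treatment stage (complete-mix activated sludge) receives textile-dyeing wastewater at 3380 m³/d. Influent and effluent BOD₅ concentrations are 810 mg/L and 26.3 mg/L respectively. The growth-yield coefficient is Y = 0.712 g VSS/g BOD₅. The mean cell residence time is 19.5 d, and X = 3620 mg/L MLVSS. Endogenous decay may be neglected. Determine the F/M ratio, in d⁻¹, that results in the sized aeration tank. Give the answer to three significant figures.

F/M ≈ 0.0744 d⁻¹

With k_d = 0 the design equation reduces to V = Y Q (S₀−S) θ_c / X = 0.712 × 3380 × (810 − 26.3) × 19.5 / 3620 = 10160 m³.
F/M = applied load / biomass = Q·S₀/(V·X) = 3380 × 810 / (10160 × 3620) = 0.07444 d⁻¹.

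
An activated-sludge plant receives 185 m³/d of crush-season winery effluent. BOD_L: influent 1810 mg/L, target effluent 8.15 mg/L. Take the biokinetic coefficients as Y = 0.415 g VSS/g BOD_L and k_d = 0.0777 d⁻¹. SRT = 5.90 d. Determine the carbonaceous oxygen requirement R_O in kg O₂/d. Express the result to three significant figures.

R_O ≈ 199 kg O₂/d

Correct the yield for decay: Y_obs = Y/(1 + k_d θ_c) = 0.415 / (1 + 0.0777 × 5.90) = 0.415 / 1.458 = 0.2846.
Mass of BOD_L removed per day: Q(S₀ − S) = 185 × 1802 g/m³ = 333.3 kg/d.
Biomass synthesised: P_X = Y_obs × 333.3 = 94.85 kg VSS/d.
Carbonaceous O₂ demand = substrate oxidised − cell-mass equivalent = 333.3 − 1.42 × 94.85 = 198.7 kg O₂/d.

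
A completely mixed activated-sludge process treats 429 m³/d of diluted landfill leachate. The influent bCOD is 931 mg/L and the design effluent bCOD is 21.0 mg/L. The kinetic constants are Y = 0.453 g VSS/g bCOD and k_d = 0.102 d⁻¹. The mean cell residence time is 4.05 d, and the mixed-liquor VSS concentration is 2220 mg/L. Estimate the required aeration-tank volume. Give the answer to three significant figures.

Rearranging the biomass balance for a CMAS with decay, V = Y·Q·ΔS·θ_c / [X·(1+k_d θ_c)] = 0.453 × 429 × (931 − 21.0) × 4.05 / [2220 × (1 + 0.102 × 4.05)] = 7.16×10^5 / 3137 = 228.3 m³.

V ≈ 228 m³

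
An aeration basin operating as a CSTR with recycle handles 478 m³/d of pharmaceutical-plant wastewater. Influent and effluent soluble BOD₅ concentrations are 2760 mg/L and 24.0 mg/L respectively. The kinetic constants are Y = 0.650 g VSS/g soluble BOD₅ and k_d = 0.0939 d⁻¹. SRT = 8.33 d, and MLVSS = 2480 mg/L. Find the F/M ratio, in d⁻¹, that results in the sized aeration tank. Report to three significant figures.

Rearranging the biomass balance for a CMAS with decay, V = Y·Q·ΔS·θ_c / [X·(1+k_d θ_c)] = 0.650 × 478 × (2760 − 24.0) × 8.33 / [2480 × (1 + 0.0939 × 8.33)] = 7.08×10^6 / 4420 = 1602 m³.
Food-to-microorganism ratio F/M = Q S₀ / (V X) = 478 × 2760 / (1602 × 2480) = 0.3320 d⁻¹.

F/M ≈ 0.332 d⁻¹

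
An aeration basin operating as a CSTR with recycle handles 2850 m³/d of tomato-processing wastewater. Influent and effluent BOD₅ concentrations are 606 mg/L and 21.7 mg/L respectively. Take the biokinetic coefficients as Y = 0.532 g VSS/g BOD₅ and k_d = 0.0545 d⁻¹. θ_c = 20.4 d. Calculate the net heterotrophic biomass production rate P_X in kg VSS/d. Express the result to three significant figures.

Observed yield with endogenous decay: Y_obs = Y / (1 + k_d·θ_c) = 0.532 / (1 + 0.0545 × 20.4) = 0.532 / 2.112 = 0.2519 g VSS/g BOD₅.
Substrate removed = Q·(S₀ − S) = 2850 m³/d × (606 − 21.7) g/m³ = 1.67×10^6 g/d = 1665 kg/d.
P_X = Y_obs · Q(S₀ − S) = 0.2519 × 1665 = 419.5 kg VSS/d.

P_X ≈ 420 kg VSS/d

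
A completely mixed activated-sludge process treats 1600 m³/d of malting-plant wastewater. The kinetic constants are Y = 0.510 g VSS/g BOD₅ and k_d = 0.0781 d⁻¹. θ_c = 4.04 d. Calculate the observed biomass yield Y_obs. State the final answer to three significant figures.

Y_obs = Y / (1 + k_d θ_c) = 0.510 / (1 + 0.0781 × 4.04) = 0.510 / 1.316 = 0.3877.

Y_obs ≈ 0.388 g VSS/g BOD₅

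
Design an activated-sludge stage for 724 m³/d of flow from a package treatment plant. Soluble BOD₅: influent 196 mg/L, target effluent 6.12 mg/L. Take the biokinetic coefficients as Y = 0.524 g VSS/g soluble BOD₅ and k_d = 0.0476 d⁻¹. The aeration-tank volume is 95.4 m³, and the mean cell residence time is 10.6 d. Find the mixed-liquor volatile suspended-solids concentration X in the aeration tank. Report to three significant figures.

X = Y·Q·ΔS·θ_c / [V·(1 + k_d θ_c)] = 0.524 × 724 × (196 − 6.12) × 10.6 / [95.4 × (1 + 0.0476 × 10.6)] = 5320 mg/L.

X ≈ 5320 mg/L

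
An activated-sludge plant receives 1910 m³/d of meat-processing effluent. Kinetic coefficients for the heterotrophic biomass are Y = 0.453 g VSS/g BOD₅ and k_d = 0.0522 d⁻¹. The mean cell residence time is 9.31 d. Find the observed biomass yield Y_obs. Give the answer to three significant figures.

Observed yield with endogenous decay: Y_obs = Y / (1 + k_d·θ_c) = 0.453 / (1 + 0.0522 × 9.31) = 0.453 / 1.486 = 0.3048 g VSS/g BOD₅.

Y_obs ≈ 0.305 g VSS/g BOD₅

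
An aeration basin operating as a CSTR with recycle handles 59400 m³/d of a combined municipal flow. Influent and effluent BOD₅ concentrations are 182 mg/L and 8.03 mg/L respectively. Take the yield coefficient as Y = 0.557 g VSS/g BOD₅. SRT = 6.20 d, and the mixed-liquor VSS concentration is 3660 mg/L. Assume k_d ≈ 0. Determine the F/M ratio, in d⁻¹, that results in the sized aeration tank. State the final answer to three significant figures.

With k_d = 0 the design equation reduces to V = Y Q (S₀−S) θ_c / X = 0.557 × 59400 × (182 − 8.03) × 6.20 / 3660 = 9750 m³.
F/M = Q·S₀ / (V·X) = 59400 × 182 / (9750 × 3660) = 0.3029 g BOD₅·(g VSS·d)⁻¹.

F/M ≈ 0.303 d⁻¹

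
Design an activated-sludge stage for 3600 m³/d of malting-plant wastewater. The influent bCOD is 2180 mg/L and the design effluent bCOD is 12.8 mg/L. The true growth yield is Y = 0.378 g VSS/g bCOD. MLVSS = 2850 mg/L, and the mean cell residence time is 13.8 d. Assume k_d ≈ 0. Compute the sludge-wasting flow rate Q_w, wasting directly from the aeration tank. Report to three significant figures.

Q_w ≈ 1030 m³/d

With k_d = 0 the design equation reduces to V = Y Q (S₀−S) θ_c / X = 0.378 × 3600 × (2180 − 12.8) × 13.8 / 2850 = 14280 m³.
With mixed-liquor wasting, θ_c = V/Q_w, so Q_w = V/θ_c = 14280/13.8 = 1035 m³/d.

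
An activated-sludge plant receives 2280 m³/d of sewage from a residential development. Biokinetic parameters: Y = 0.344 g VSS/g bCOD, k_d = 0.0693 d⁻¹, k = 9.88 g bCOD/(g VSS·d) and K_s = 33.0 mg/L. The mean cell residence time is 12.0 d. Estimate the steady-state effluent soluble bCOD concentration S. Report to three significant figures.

S ≈ 1.55 mg/L

For a completely mixed reactor with recycle the Lawrence–McCarty relation gives S = K_s·(1 + k_d·θ_c) / [θ_c·(Y·k − k_d) − 1] = 33.0 × (1 + 0.0693 × 12.0) / [12.0 × (0.344 × 9.88 − 0.0693) − 1] = 60.44 / 38.95 = 1.552 mg/L.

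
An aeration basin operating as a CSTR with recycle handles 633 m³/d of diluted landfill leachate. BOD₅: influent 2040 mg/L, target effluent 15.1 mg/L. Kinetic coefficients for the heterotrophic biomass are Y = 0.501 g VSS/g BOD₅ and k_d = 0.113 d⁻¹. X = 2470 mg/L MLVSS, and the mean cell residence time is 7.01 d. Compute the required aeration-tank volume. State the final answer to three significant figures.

Rearranging the biomass balance for a CMAS with decay, V = Y·Q·ΔS·θ_c / [X·(1+k_d θ_c)] = 0.501 × 633 × (2040 − 15.1) × 7.01 / [2470 × (1 + 0.113 × 7.01)] = 4.5×10^6 / 4427 = 1017 m³.

V ≈ 1020 m³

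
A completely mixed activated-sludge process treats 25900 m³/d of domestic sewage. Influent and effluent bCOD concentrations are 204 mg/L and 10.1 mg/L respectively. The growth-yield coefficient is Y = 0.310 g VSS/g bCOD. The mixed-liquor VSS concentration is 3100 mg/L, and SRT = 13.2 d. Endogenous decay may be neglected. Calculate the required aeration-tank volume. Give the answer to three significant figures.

V ≈ 6630 m³

Biomass mass balance (decay neglected): V·X = Y·Q·(S₀ − S)·θ_c, so V = 0.310 × 25900 × (204 − 10.1) × 13.2 / 3100 = 6629 m³.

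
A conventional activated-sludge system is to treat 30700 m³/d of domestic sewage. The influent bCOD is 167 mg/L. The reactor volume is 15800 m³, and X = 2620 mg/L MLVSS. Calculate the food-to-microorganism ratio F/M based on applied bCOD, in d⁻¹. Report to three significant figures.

F/M ≈ 0.124 d⁻¹

F/M = applied load / biomass = Q·S₀/(V·X) = 30700 × 167 / (15800 × 2620) = 0.1239 d⁻¹.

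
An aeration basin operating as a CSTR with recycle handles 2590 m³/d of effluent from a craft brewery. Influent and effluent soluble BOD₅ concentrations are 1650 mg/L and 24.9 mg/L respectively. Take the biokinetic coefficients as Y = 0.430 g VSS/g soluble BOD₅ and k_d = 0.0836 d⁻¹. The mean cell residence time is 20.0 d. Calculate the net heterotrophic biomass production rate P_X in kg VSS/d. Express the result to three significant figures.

Y_obs = Y / (1 + k_d θ_c) = 0.430 / (1 + 0.0836 × 20.0) = 0.430 / 2.672 = 0.1609.
ΔS = 1650 − 24.9 = 1625 mg/L, so the substrate removal rate is 2590 × 1625/1000 = 4209 kg soluble BOD₅/d.
So the net sludge growth is P_X = 0.1609 × 4209 = 677.3 kg VSS/d.

P_X ≈ 677 kg VSS/d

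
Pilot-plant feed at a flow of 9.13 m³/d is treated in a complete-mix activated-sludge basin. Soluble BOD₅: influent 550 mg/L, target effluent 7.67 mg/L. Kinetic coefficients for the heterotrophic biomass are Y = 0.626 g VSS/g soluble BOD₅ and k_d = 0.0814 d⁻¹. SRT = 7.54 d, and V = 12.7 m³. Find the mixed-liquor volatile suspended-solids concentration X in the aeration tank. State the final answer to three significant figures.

From V·X·(1 + k_d·θ_c) = Y·Q·(S₀ − S)·θ_c: X = 0.626 × 9.13 × (550 − 7.67) × 7.54 / [12.7 × (1 + 0.0814 × 7.54)] = 1140 mg/L.

X ≈ 1140 mg/L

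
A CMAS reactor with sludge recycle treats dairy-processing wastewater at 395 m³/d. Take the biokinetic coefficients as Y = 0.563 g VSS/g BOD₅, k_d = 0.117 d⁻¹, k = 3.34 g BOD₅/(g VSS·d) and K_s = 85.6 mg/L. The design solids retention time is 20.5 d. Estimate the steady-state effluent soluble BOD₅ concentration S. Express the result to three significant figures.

S ≈ 8.28 mg/L

For a completely mixed reactor with recycle the Lawrence–McCarty relation gives S = K_s·(1 + k_d·θ_c) / [θ_c·(Y·k − k_d) − 1] = 85.6 × (1 + 0.117 × 20.5) / [20.5 × (0.563 × 3.34 − 0.117) − 1] = 290.9 / 35.15 = 8.276 mg/L.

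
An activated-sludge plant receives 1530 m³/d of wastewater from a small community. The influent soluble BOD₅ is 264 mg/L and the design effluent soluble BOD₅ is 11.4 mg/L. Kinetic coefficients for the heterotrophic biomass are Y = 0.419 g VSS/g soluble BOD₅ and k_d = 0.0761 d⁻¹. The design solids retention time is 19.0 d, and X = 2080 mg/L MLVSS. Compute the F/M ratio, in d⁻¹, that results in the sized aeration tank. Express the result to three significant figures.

Steady-state biomass mass balance: V·X·(1 + k_d·θ_c) = Y·Q·(S₀ − S)·θ_c, so V = 0.419 × 1530 × (264 − 11.4) × 19.0 / [2080 × (1 + 0.0761 × 19.0)] = 3.08×10^6 / 5087 = 604.8 m³.
F/M = applied load / biomass = Q·S₀/(V·X) = 1530 × 264 / (604.8 × 2080) = 0.3211 d⁻¹.

F/M ≈ 0.321 d⁻¹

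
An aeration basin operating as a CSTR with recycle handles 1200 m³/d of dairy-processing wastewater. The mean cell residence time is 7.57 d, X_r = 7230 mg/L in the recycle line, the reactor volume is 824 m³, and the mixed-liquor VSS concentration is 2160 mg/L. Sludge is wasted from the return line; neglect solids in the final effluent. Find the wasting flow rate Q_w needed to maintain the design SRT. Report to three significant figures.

Wasting from the return line (neglecting effluent solids): Q_w = V·X / (θ_c·X_r) = 824.0 × 2160 / (7.57 × 7230) = 32.52 m³/d.

Q_w ≈ 32.5 m³/d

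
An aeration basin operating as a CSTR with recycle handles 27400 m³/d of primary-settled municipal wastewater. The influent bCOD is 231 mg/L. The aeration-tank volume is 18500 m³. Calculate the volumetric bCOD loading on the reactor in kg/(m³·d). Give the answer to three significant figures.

L_v = Q S₀ / V = 27400 × 231 × 10⁻³ / 18500 = 0.3421 kg/(m³·d).

L_v ≈ 0.342 kg bCOD/(m³·d)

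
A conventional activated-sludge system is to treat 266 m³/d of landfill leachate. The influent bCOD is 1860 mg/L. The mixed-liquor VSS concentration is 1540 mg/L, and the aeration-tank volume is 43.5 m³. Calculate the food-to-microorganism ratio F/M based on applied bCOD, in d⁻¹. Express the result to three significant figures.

F/M ≈ 7.39 d⁻¹

F/M = applied load / biomass = Q·S₀/(V·X) = 266 × 1860 / (43.50 × 1540) = 7.386 d⁻¹.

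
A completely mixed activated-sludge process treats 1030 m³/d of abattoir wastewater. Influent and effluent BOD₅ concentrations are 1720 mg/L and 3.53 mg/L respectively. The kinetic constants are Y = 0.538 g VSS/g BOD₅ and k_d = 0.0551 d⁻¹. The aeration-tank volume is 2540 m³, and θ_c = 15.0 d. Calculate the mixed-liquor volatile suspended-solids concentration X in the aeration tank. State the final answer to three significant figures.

Solving the biomass balance for X: X = Y Q (S₀−S) θ_c / [V (1+k_d θ_c)] = 0.538 × 1030 × (1720 − 3.53) × 15.0 / [2540 × (1 + 0.0551 × 15.0)] = 3075 mg/L.

X ≈ 3080 mg/L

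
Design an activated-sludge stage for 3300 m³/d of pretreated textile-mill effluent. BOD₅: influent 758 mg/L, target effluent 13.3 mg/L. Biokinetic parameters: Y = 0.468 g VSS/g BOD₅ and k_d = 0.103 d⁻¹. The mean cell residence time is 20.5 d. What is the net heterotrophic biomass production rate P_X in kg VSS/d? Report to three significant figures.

The observed yield is Y_obs = Y/(1 + k_d·θ_c) = 0.468 / (1 + 0.103 × 20.5) = 0.468 / 3.111 = 0.1504 g VSS per g BOD₅ removed.
Mass of BOD₅ removed per day: Q(S₀ − S) = 3300 × 744.7 g/m³ = 2458 kg/d.
Net biomass production P_X = Y_obs × Q·(S₀ − S) = 0.1504 × 2458 = 369.6 kg VSS/d.

P_X ≈ 370 kg VSS/d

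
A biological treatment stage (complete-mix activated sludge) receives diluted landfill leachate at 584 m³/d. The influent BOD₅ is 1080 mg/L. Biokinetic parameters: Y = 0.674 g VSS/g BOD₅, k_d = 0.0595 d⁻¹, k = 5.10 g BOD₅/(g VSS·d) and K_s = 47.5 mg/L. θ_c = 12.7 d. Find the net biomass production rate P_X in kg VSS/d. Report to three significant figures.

P_X ≈ 242 kg VSS/d

For a completely mixed reactor with recycle the Lawrence–McCarty relation gives S = K_s·(1 + k_d·θ_c) / [θ_c·(Y·k − k_d) − 1] = 47.5 × (1 + 0.0595 × 12.7) / [12.7 × (0.674 × 5.10 − 0.0595) − 1] = 83.39 / 41.90 = 1.990 mg/L.
Observed yield with endogenous decay: Y_obs = Y / (1 + k_d·θ_c) = 0.674 / (1 + 0.0595 × 12.7) = 0.674 / 1.756 = 0.3839 g VSS/g BOD₅.
Mass of BOD₅ removed per day: Q(S₀ − S) = 584 × 1078 g/m³ = 629.6 kg/d.
So the net sludge growth is P_X = 0.3839 × 629.6 = 241.7 kg VSS/d.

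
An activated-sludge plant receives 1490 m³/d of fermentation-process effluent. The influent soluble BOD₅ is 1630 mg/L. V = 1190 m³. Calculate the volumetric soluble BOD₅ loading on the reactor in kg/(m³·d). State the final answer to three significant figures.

L_v ≈ 2.04 kg soluble BOD₅/(m³·d)

Volumetric loading L_v = Q·S₀ / V = 1490 × 1630 g/m³ / 1190 m³ = 2041 g/(m³·d) = 2.041 kg soluble BOD₅/(m³·d).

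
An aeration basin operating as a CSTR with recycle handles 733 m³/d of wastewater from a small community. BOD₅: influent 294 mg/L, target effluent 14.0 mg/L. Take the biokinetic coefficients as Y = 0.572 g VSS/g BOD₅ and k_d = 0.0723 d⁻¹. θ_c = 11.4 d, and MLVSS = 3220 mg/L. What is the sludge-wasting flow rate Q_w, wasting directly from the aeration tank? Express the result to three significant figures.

Q_w ≈ 20.0 m³/d

From the SRT design equation V = Y Q (S₀−S) θ_c / [X (1 + k_d θ_c)] = 0.572 × 733 × (294 − 14.0) × 11.4 / [3220 × (1 + 0.0723 × 11.4)] = 1.34×10^6 / 5874 = 227.8 m³.
Wasting from the aeration tank: Q_w = V / θ_c = 227.8 / 11.4 = 19.99 m³/d.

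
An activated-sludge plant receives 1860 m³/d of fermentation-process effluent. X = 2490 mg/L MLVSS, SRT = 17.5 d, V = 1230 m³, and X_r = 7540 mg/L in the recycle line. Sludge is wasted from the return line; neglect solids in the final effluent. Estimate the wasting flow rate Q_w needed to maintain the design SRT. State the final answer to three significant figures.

Wasting from the return line (neglecting effluent solids): Q_w = V·X / (θ_c·X_r) = 1230 × 2490 / (17.5 × 7540) = 23.21 m³/d.

Q_w ≈ 23.2 m³/d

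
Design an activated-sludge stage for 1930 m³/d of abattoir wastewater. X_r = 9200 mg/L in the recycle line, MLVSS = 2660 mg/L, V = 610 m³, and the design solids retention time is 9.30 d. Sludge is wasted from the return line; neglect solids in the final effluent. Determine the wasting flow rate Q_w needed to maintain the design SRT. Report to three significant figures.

Q_w ≈ 19.0 m³/d

θ_c = V·X/(Q_w·X_r) when wasting from the recycle, so Q_w = V·X/(θ_c·X_r) = 610.0 × 2660 / (9.30 × 9200) = 18.96 m³/d.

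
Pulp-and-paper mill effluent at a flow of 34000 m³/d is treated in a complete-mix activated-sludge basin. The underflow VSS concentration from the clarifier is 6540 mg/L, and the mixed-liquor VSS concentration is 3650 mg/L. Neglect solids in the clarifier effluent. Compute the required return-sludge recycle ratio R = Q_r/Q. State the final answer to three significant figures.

Mass balance around the secondary clarifier (neglecting effluent solids): R = X / (X_r − X) = 3650 / (6540 − 3650) = 1.263.

R ≈ 1.26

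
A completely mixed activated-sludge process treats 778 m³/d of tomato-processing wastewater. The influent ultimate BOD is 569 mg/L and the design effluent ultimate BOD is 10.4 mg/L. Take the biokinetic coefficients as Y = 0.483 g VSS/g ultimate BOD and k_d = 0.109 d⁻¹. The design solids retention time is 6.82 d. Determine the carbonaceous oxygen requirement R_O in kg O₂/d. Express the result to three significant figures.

R_O ≈ 264 kg O₂/d

Y_obs = Y / (1 + k_d θ_c) = 0.483 / (1 + 0.109 × 6.82) = 0.483 / 1.743 = 0.2770.
Substrate removed = Q·(S₀ − S) = 778 m³/d × (569 − 10.4) g/m³ = 4.35×10^5 g/d = 434.6 kg/d.
Net sludge production P_X = 0.2770 × 434.6 = 120.4 kg VSS/d.
R_O = Q·(S₀ − S) − 1.42·P_X = 434.6 − 1.42 × 120.4 = 263.6 kg O₂/d.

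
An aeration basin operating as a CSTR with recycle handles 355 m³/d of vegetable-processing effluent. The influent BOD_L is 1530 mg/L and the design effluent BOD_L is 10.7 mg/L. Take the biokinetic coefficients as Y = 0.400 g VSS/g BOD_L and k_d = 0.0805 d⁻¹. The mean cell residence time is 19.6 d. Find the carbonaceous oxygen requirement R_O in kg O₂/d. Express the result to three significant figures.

Correct the yield for decay: Y_obs = Y/(1 + k_d θ_c) = 0.400 / (1 + 0.0805 × 19.6) = 0.400 / 2.578 = 0.1552.
ΔS = 1530 − 10.7 = 1519 mg/L, so the substrate removal rate is 355 × 1519/1000 = 539.4 kg BOD_L/d.
Biomass synthesised: P_X = Y_obs × 539.4 = 83.69 kg VSS/d.
R_O = Q·ΔS − 1.42 P_X = 539.4 − 118.8 = 420.5 kg O₂/d.

R_O ≈ 421 kg O₂/d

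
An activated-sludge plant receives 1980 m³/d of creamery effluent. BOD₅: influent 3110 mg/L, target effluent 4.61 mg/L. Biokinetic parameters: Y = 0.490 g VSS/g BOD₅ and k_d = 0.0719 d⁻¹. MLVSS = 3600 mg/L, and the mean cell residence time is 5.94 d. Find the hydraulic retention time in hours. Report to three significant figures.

τ ≈ 42.2 h

Rearranging the biomass balance for a CMAS with decay, V = Y·Q·ΔS·θ_c / [X·(1+k_d θ_c)] = 0.490 × 1980 × (3110 − 4.61) × 5.94 / [3600 × (1 + 0.0719 × 5.94)] = 1.79×10^7 / 5138 = 3483 m³.
Hydraulic retention time τ = V/Q = 3483 / 1980 = 1.759 d = 42.22 h.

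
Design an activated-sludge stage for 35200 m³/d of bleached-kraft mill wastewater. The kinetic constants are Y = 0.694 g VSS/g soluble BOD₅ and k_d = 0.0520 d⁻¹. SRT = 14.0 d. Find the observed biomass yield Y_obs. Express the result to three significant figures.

The observed yield is Y_obs = Y/(1 + k_d·θ_c) = 0.694 / (1 + 0.0520 × 14.0) = 0.694 / 1.728 = 0.4016 g VSS per g soluble BOD₅ removed.

Y_obs ≈ 0.402 g VSS/g soluble BOD₅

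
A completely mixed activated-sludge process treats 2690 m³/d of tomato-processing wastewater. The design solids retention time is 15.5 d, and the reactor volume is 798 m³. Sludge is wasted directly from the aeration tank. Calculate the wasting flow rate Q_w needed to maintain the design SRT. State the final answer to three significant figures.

For wasting at MLVSS concentration, Q_w = V/θ_c = 798.0/15.5 = 51.48 m³/d.

Q_w ≈ 51.5 m³/d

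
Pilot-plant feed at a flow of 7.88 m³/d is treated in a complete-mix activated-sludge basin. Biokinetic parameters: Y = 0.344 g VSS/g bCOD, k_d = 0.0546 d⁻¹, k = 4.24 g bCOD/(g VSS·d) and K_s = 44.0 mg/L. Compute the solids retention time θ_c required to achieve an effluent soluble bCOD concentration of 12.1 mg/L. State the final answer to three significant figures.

θ_c ≈ 3.85 d

At the target effluent, Y k S/(K_s+S) = 0.344×4.24×12.1/56.10 = 0.3146 d⁻¹.
θ_c = 1/(μ − k_d) = 1/(0.3146 − 0.0546) = 1/0.2600 = 3.846 d.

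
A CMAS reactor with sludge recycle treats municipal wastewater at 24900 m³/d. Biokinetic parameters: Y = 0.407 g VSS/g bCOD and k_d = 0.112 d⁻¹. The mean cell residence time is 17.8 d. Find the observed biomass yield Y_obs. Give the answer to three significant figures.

Observed yield with endogenous decay: Y_obs = Y / (1 + k_d·θ_c) = 0.407 / (1 + 0.112 × 17.8) = 0.407 / 2.994 = 0.1360 g VSS/g bCOD.

Y_obs ≈ 0.136 g VSS/g bCOD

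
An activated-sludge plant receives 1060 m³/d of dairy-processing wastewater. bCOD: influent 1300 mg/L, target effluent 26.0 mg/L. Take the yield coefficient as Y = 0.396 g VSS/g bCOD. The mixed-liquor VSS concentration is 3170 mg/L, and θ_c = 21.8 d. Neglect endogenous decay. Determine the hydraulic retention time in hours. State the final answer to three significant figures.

τ ≈ 83.3 h

With k_d = 0 the design equation reduces to V = Y Q (S₀−S) θ_c / X = 0.396 × 1060 × (1300 − 26.0) × 21.8 / 3170 = 3678 m³.
τ = V/Q = 3678/1060 = 3.469 d, or 83.27 h.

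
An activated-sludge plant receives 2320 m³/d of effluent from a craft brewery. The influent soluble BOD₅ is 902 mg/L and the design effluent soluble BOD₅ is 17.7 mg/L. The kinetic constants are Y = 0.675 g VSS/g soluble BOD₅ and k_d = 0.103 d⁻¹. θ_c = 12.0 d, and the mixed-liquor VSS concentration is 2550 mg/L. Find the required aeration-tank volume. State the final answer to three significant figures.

V ≈ 2910 m³

From the SRT design equation V = Y Q (S₀−S) θ_c / [X (1 + k_d θ_c)] = 0.675 × 2320 × (902 − 17.7) × 12.0 / [2550 × (1 + 0.103 × 12.0)] = 1.66×10^7 / 5702 = 2914 m³.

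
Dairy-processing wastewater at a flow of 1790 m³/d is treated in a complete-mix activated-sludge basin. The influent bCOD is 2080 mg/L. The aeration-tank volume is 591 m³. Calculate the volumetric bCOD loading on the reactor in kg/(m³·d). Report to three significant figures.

L_v = Q S₀ / V = 1790 × 2080 × 10⁻³ / 591.0 = 6.300 kg/(m³·d).

L_v ≈ 6.30 kg bCOD/(m³·d)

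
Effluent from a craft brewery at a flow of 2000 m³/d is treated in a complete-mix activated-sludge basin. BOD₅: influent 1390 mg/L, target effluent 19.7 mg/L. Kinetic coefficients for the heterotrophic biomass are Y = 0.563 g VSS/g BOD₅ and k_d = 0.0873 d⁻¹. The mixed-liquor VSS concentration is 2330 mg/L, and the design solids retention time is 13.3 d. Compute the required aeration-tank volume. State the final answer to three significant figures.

Rearranging the biomass balance for a CMAS with decay, V = Y·Q·ΔS·θ_c / [X·(1+k_d θ_c)] = 0.563 × 2000 × (1390 − 19.7) × 13.3 / [2330 × (1 + 0.0873 × 13.3)] = 2.05×10^7 / 5035 = 4075 m³.

V ≈ 4080 m³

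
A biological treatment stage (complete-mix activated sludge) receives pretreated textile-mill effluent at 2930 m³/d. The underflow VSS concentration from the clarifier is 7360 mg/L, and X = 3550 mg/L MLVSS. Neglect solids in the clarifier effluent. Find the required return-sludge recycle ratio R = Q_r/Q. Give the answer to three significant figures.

R ≈ 0.932

Solids balance on the clarifier gives (1+R)X = R·X_r, so R = X/(X_r − X) = 3550 / (7360 − 3550) = 0.9318.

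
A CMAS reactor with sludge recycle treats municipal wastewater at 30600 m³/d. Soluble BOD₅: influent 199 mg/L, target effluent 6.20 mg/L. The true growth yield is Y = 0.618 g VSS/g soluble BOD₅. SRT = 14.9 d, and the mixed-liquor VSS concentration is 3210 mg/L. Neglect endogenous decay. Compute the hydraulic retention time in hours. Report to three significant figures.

τ ≈ 13.3 h

With k_d = 0 the design equation reduces to V = Y Q (S₀−S) θ_c / X = 0.618 × 30600 × (199 − 6.20) × 14.9 / 3210 = 16924 m³.
HRT = V/Q = 16924 m³ / 30600 m³·d⁻¹ = 0.5531 d × 24 = 13.27 h.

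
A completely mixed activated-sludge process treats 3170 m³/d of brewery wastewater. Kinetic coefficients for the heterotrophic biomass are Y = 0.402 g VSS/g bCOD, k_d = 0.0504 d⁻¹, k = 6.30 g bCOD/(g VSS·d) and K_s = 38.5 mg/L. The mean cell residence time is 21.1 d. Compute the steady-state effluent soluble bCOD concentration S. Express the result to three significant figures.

Effluent substrate depends only on kinetics and SRT: S = K_s(1 + k_d θ_c) / [θ_c(Yk − k_d) − 1] = 38.5 × (1 + 0.0504 × 21.1) / [21.1 × (0.402 × 6.30 − 0.0504) − 1] = 79.44 / 51.37 = 1.546 mg/L.

S ≈ 1.55 mg/L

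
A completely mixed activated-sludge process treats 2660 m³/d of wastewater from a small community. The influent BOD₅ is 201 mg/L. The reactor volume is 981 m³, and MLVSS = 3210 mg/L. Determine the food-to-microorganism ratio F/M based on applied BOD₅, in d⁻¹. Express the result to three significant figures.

F/M ≈ 0.170 d⁻¹

F/M = applied load / biomass = Q·S₀/(V·X) = 2660 × 201 / (981.0 × 3210) = 0.1698 d⁻¹.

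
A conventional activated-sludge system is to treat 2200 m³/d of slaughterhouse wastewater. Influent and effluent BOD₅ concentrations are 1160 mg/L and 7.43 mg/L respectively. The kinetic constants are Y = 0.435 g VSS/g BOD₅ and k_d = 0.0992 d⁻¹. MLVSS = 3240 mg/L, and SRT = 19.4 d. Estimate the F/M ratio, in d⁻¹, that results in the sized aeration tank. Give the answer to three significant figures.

F/M ≈ 0.349 d⁻¹

Rearranging the biomass balance for a CMAS with decay, V = Y·Q·ΔS·θ_c / [X·(1+k_d θ_c)] = 0.435 × 2200 × (1160 − 7.43) × 19.4 / [3240 × (1 + 0.0992 × 19.4)] = 2.14×10^7 / 9475 = 2258 m³.
F/M = Q·S₀ / (V·X) = 2200 × 1160 / (2258 × 3240) = 0.3488 g BOD₅·(g VSS·d)⁻¹.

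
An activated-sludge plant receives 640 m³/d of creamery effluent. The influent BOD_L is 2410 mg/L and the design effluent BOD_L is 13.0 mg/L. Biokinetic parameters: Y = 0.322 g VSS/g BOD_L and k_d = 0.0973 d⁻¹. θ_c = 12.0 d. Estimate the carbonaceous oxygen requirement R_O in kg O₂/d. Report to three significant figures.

The observed yield is Y_obs = Y/(1 + k_d·θ_c) = 0.322 / (1 + 0.0973 × 12.0) = 0.322 / 2.168 = 0.1486 g VSS per g BOD_L removed.
ΔS = 2410 − 13.0 = 2397 mg/L, so the substrate removal rate is 640 × 2397/1000 = 1534 kg BOD_L/d.
P_X = Y_obs·Q·(S₀ − S) = 0.1486 × 1534 = 227.9 kg VSS/d.
R_O = Q·(S₀ − S) − 1.42·P_X = 1534 − 1.42 × 227.9 = 1210 kg O₂/d.

R_O ≈ 1210 kg O₂/d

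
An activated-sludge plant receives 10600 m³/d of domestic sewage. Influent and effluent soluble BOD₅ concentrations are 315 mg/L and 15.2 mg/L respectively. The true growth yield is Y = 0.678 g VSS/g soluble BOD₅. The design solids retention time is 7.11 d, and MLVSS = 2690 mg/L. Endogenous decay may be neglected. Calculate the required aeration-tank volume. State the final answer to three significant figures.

V·X = Y·Q·ΔS·θ_c gives V = 0.678 × 10600 × (315 − 15.2) × 7.11 / 2690 = 5695 m³.

V ≈ 5690 m³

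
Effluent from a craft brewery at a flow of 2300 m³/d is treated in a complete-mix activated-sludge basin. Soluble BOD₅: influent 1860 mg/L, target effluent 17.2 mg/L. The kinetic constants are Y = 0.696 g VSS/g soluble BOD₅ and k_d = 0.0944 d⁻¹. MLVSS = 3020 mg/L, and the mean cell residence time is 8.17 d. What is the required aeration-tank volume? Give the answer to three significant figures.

Rearranging the biomass balance for a CMAS with decay, V = Y·Q·ΔS·θ_c / [X·(1+k_d θ_c)] = 0.696 × 2300 × (1860 − 17.2) × 8.17 / [3020 × (1 + 0.0944 × 8.17)] = 2.41×10^7 / 5349 = 4506 m³.

V ≈ 4510 m³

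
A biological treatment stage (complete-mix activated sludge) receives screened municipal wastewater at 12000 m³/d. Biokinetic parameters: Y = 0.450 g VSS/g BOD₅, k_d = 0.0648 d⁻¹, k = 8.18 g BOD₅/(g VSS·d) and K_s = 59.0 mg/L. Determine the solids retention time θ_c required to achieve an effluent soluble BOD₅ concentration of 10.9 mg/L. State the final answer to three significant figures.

At the target effluent, Y k S/(K_s+S) = 0.450×8.18×10.9/69.90 = 0.5740 d⁻¹.
1/θ_c = 0.5740 − 0.0648 = 0.5092 d⁻¹, so θ_c = 1.964 d.

θ_c ≈ 1.96 d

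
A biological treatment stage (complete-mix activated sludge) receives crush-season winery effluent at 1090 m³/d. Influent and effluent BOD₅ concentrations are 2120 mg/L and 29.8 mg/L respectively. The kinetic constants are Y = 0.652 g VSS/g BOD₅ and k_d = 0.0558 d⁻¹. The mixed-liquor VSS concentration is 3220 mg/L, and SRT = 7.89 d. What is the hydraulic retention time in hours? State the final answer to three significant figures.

τ ≈ 55.6 h

Steady-state biomass mass balance: V·X·(1 + k_d·θ_c) = Y·Q·(S₀ − S)·θ_c, so V = 0.652 × 1090 × (2120 − 29.8) × 7.89 / [3220 × (1 + 0.0558 × 7.89)] = 1.17×10^7 / 4638 = 2527 m³.
τ = V/Q = 2527/1090 = 2.319 d, or 55.65 h.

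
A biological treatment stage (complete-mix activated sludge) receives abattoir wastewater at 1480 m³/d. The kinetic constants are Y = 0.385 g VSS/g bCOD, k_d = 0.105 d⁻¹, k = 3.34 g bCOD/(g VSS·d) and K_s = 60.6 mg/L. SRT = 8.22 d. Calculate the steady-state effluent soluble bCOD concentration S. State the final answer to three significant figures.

For a completely mixed reactor with recycle the Lawrence–McCarty relation gives S = K_s·(1 + k_d·θ_c) / [θ_c·(Y·k − k_d) − 1] = 60.6 × (1 + 0.105 × 8.22) / [8.22 × (0.385 × 3.34 − 0.105) − 1] = 112.9 / 8.707 = 12.97 mg/L.

S ≈ 13.0 mg/L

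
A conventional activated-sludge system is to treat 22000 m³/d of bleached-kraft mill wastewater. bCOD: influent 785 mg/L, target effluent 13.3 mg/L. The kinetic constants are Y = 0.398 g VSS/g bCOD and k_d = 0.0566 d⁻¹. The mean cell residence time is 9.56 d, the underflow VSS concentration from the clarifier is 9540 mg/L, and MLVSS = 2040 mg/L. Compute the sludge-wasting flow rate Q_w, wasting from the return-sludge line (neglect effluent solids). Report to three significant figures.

Q_w ≈ 460 m³/d

From the SRT design equation V = Y Q (S₀−S) θ_c / [X (1 + k_d θ_c)] = 0.398 × 22000 × (785 − 13.3) × 9.56 / [2040 × (1 + 0.0566 × 9.56)] = 6.46×10^7 / 3144 = 20547 m³.
θ_c = V·X/(Q_w·X_r) when wasting from the recycle, so Q_w = V·X/(θ_c·X_r) = 20547 × 2040 / (9.56 × 9540) = 459.6 m³/d.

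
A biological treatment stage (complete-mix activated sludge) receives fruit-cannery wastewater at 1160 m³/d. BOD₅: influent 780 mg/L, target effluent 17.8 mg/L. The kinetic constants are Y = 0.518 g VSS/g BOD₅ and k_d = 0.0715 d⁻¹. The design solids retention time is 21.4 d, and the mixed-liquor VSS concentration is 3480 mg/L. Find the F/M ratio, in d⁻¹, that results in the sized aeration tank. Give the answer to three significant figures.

Rearranging the biomass balance for a CMAS with decay, V = Y·Q·ΔS·θ_c / [X·(1+k_d θ_c)] = 0.518 × 1160 × (780 − 17.8) × 21.4 / [3480 × (1 + 0.0715 × 21.4)] = 9.8×10^6 / 8805 = 1113 m³.
F/M = Q·S₀ / (V·X) = 1160 × 780 / (1113 × 3480) = 0.2336 g BOD₅·(g VSS·d)⁻¹.

F/M ≈ 0.234 d⁻¹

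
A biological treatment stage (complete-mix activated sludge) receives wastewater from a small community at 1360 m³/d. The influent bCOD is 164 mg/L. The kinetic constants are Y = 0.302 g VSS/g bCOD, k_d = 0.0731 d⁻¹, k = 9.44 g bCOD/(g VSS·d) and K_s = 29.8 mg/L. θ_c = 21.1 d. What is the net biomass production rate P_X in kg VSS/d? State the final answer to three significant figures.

For a completely mixed reactor with recycle the Lawrence–McCarty relation gives S = K_s·(1 + k_d·θ_c) / [θ_c·(Y·k − k_d) − 1] = 29.8 × (1 + 0.0731 × 21.1) / [21.1 × (0.302 × 9.44 − 0.0731) − 1] = 75.76 / 57.61 = 1.315 mg/L.
Y_obs = Y / (1 + k_d θ_c) = 0.302 / (1 + 0.0731 × 21.1) = 0.302 / 2.542 = 0.1188.
Q·(S₀ − S) = 1360 × (164 − 1.32) × 10⁻³ = 221.2 kg/d removed.
So the net sludge growth is P_X = 0.1188 × 221.2 = 26.28 kg VSS/d.

P_X ≈ 26.3 kg VSS/d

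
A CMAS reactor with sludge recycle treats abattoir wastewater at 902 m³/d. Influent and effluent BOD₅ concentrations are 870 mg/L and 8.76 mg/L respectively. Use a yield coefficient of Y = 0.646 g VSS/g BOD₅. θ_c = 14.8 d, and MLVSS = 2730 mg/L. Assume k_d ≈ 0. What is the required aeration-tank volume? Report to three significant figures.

V·X = Y·Q·ΔS·θ_c gives V = 0.646 × 902 × (870 − 8.76) × 14.8 / 2730 = 2721 m³.

V ≈ 2720 m³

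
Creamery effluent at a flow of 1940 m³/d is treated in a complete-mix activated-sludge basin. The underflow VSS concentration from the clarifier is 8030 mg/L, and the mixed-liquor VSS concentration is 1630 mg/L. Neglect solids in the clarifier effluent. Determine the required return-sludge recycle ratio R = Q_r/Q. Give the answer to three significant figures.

R = Q_r/Q = X/(X_r − X) = 1630 / (8030 − 1630) = 0.2547.

R ≈ 0.255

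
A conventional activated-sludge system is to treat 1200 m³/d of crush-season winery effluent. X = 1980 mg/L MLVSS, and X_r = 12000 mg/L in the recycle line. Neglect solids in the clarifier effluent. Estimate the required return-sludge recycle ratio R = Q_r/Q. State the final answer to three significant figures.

R ≈ 0.198

R = Q_r/Q = X/(X_r − X) = 1980 / (12000 − 1980) = 0.1976.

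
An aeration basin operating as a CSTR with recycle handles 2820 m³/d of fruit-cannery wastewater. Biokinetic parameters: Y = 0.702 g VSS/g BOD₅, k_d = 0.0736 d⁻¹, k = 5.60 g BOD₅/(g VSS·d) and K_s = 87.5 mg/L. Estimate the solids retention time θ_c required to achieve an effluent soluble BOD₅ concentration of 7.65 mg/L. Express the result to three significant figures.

Specific growth rate at S = 7.65 mg/L: μ = YkS/(K_s+S) = 0.702·5.60·7.65/(87.5+7.65) = 0.3161 d⁻¹.
1/θ_c = 0.3161 − 0.0736 = 0.2425 d⁻¹, so θ_c = 4.124 d.

θ_c ≈ 4.12 d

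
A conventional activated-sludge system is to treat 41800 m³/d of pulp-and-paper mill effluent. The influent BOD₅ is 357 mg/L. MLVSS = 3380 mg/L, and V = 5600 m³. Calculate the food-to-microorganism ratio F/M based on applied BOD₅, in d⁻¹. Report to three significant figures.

F/M ≈ 0.788 d⁻¹

F/M = Q·S₀ / (V·X) = 41800 × 357 / (5600 × 3380) = 0.7884 g BOD₅·(g VSS·d)⁻¹.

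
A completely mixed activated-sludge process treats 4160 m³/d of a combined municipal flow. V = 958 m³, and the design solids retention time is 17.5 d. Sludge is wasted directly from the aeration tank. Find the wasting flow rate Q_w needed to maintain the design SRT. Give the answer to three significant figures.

Q_w ≈ 54.7 m³/d

Wasting from the aeration tank: Q_w = V / θ_c = 958.0 / 17.5 = 54.74 m³/d.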